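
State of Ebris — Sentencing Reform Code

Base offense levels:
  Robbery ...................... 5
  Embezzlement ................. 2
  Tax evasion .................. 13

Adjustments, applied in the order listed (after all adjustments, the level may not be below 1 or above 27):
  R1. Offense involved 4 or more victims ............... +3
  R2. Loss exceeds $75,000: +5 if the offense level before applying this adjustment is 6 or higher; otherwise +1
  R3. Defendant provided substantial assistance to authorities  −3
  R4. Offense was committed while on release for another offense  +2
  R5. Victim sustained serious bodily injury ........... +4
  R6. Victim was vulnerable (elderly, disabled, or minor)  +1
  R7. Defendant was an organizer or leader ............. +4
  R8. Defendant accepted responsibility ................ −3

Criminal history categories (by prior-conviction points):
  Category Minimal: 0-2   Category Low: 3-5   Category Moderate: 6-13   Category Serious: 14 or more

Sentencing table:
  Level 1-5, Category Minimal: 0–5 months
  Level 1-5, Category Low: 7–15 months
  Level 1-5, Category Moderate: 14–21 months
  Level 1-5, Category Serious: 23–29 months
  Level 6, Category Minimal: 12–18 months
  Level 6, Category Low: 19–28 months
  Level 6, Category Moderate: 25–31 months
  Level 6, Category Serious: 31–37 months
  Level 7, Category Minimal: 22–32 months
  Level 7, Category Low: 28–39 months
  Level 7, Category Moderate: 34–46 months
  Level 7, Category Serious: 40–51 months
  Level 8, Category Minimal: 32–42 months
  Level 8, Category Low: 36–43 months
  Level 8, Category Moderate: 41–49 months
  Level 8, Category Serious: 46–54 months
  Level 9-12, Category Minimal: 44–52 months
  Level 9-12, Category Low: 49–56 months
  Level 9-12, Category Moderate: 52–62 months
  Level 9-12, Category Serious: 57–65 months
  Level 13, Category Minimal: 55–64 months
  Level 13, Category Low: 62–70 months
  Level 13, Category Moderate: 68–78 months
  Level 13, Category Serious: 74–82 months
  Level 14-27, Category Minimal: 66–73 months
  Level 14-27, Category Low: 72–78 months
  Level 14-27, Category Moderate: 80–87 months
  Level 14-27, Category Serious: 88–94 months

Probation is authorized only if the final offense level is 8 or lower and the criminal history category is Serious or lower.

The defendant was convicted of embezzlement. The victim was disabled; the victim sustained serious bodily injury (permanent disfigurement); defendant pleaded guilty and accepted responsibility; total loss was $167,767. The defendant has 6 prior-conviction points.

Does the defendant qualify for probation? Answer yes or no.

Base offense level for embezzlement: 2.
R2 applies (level before this adjustment is 2 < 6, so +1): 2 + 1 = 3.
R3 does not apply.
R5 applies: 3 + 4 = 7.
R6 applies: 7 + 1 = 8.
R7 does not apply.
R8 applies: 8 − 3 = 5.
Final offense level: 5.
Criminal history: 6 prior points → Category Moderate (6-13).
Level 5 falls in the 1-5 band.
Grid: Level 1-5 × Category Moderate = 14-21 months.
Probation check: level 5 ≤ 8 and category Moderate ≤ Serious → eligible.

Yes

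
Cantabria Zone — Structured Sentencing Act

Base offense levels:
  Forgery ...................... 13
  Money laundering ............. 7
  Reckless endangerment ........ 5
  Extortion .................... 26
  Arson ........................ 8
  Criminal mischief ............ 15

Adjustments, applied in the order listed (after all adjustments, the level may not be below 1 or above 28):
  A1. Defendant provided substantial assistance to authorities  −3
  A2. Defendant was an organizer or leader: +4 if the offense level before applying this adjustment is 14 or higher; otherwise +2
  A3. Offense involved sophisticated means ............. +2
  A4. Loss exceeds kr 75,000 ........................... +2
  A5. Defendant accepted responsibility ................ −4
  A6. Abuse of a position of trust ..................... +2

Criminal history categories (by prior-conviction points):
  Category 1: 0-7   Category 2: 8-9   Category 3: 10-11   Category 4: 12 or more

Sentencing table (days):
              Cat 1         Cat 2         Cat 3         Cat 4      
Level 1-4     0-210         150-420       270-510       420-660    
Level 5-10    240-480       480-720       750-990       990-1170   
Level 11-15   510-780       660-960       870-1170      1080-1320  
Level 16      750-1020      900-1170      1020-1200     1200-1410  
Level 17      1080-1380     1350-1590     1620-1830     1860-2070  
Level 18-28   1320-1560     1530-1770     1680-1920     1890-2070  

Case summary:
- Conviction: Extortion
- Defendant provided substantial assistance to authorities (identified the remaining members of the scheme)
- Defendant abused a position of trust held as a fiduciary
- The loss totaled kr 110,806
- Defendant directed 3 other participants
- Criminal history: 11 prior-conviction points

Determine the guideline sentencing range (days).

1680-1920 days

Base offense level for extortion: 26.
A1 applies: 26 − 3 = 23.
A2 applies (level before this adjustment is 23 ≥ 14, so +4): 23 + 4 = 27.
A4 applies: 27 + 2 = 29.
A6 applies: 29 + 2 = 31.
Level 31 exceeds the maximum of 28; capped at 28.
Final offense level: 28.
Criminal history: 11 prior points → Category 3 (10-11).
Level 28 falls in the 18-28 band.
Grid: Level 18-28 × Category 3 = 1680-1920 days.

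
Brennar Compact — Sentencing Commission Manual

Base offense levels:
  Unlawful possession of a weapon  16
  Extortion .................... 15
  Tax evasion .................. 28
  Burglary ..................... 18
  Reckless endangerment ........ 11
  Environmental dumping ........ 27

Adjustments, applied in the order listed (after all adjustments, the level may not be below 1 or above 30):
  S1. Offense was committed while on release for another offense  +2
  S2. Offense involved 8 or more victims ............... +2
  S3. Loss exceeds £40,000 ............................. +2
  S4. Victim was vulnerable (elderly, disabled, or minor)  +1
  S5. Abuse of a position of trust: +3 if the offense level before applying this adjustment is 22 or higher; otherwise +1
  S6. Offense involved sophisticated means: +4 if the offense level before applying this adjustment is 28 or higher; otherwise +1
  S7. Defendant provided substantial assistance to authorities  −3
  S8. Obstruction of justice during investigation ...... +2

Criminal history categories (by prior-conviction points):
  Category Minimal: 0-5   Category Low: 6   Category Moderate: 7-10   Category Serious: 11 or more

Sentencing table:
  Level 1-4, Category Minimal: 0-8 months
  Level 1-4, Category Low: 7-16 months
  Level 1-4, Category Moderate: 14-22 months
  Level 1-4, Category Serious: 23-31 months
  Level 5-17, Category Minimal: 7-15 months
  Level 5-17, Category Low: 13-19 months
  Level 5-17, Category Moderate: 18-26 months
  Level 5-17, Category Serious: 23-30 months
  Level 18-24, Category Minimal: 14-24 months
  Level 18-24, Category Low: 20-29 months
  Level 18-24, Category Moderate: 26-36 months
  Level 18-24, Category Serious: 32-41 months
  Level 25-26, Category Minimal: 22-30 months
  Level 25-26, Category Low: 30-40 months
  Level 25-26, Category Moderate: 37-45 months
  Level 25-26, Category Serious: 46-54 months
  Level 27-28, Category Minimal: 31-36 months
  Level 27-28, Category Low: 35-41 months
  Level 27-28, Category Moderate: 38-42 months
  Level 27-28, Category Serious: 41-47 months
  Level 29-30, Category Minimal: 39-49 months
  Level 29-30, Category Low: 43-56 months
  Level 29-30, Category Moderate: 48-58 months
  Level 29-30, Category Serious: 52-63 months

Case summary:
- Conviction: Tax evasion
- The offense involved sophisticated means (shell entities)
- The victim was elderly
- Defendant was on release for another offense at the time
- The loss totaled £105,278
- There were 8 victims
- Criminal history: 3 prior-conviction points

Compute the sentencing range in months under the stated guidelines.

Base offense level for tax evasion: 28.
S1 applies: 28 + 2 = 30.
S2 applies: 30 + 2 = 32.
S3 applies: 32 + 2 = 34.
S4 applies: 34 + 1 = 35.
S5 does not apply.
S6 applies (level before this adjustment is 35 ≥ 28, so +4): 35 + 4 = 39.
S7 does not apply.
Level 39 exceeds the maximum of 30; capped at 30.
Final offense level: 30.
Criminal history: 3 prior points → Category Minimal (0-5).
Level 30 falls in the 29-30 band.
Grid: Level 29-30 × Category Minimal = 39-49 months.

39-49 months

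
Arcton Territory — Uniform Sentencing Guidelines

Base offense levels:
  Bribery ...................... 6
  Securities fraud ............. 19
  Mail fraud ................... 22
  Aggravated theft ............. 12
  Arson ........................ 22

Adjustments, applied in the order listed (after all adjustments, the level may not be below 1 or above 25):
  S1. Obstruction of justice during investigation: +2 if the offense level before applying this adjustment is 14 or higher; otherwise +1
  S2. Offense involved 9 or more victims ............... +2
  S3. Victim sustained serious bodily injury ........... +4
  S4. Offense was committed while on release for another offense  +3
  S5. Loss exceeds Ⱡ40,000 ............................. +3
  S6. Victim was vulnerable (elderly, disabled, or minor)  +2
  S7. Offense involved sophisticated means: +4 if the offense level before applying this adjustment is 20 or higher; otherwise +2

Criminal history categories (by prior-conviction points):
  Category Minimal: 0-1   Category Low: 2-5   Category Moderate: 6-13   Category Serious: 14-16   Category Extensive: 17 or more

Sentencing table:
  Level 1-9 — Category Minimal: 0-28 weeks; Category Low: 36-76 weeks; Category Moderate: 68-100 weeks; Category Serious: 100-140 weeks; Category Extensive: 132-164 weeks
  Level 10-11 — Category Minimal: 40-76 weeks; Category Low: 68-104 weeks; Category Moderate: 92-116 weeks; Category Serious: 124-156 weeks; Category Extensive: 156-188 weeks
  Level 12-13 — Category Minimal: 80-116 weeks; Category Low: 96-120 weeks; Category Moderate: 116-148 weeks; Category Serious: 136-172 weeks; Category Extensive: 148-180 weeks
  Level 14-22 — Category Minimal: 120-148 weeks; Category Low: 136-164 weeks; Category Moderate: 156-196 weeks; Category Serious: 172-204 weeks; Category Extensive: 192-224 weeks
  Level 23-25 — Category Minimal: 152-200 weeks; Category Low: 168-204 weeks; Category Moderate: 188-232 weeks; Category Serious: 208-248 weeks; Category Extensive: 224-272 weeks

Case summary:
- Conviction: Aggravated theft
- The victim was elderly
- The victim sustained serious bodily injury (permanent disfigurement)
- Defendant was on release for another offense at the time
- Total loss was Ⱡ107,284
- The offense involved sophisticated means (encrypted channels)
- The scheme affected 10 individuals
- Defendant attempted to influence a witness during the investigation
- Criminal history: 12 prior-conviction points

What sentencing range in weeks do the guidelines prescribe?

Base offense level for aggravated theft: 12.
S1 applies (level before this adjustment is 12 < 14, so +1): 12 + 1 = 13.
S2 applies: 13 + 2 = 15.
S3 applies: 15 + 4 = 19.
S4 applies: 19 + 3 = 22.
S5 applies: 22 + 3 = 25.
S6 applies: 25 + 2 = 27.
S7 applies (level before this adjustment is 27 ≥ 20, so +4): 27 + 4 = 31.
Level 31 exceeds the maximum of 25; capped at 25.
Final offense level: 25.
Criminal history: 12 prior points → Category Moderate (6-13).
Level 25 falls in the 23-25 band.
Grid: Level 23-25 × Category Moderate = 188-232 weeks.

188-232 weeks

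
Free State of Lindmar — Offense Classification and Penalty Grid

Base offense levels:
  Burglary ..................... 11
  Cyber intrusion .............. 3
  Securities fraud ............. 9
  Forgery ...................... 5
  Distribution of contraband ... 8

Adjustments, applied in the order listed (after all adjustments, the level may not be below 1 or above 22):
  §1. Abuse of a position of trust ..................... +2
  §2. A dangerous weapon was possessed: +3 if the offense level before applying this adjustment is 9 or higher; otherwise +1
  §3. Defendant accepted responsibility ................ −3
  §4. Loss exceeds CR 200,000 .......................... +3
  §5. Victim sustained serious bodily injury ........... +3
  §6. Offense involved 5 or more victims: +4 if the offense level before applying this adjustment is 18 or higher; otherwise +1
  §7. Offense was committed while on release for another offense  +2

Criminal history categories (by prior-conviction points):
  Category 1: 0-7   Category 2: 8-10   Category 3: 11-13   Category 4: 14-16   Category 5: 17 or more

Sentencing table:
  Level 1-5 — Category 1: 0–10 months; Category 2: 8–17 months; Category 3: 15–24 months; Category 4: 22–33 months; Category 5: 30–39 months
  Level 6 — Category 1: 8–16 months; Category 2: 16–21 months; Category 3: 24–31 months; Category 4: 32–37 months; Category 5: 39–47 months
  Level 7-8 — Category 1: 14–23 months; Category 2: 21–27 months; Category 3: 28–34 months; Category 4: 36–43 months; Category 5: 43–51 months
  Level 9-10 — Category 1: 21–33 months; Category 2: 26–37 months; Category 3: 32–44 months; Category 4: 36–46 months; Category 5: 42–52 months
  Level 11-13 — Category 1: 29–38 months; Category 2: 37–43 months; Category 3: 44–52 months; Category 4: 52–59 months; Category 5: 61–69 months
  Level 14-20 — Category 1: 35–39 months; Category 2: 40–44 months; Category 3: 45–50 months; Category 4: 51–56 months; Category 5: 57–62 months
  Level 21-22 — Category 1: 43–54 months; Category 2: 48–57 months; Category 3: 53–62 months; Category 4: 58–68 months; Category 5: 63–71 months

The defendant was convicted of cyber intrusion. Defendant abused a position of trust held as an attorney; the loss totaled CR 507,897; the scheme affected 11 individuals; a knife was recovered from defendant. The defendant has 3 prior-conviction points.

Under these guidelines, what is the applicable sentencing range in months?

21-33 months

Base offense level for cyber intrusion: 3.
§1 applies: 3 + 2 = 5.
§2 applies (level before this adjustment is 5 < 9, so +1): 5 + 1 = 6.
§3 does not apply.
§4 applies: 6 + 3 = 9.
§5 does not apply.
§6 applies (level before this adjustment is 9 < 18, so +1): 9 + 1 = 10.
§7 does not apply.
Final offense level: 10.
Criminal history: 3 prior points → Category 1 (0-7).
Level 10 falls in the 9-10 band.
Grid: Level 9-10 × Category 1 = 21-33 months.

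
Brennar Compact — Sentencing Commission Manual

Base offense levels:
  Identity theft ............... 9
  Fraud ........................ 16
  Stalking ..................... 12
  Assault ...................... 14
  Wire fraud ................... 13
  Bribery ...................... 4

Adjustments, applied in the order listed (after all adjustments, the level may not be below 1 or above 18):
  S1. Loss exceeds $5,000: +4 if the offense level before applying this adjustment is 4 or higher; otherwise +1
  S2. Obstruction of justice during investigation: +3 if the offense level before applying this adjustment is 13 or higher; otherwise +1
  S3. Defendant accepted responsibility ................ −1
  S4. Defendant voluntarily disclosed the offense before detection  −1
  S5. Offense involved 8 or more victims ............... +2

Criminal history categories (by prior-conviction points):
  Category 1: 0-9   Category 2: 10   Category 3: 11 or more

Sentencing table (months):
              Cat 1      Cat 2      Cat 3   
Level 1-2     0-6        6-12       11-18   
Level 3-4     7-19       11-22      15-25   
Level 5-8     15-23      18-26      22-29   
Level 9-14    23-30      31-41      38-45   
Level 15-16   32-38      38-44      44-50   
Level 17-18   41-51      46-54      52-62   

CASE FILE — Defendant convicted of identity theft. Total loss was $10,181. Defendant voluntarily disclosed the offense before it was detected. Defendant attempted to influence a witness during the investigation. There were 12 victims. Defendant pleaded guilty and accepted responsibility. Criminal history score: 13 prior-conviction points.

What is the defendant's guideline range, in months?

Base offense level for identity theft: 9.
S1 applies (level before this adjustment is 9 ≥ 4, so +4): 9 + 4 = 13.
S2 applies (level before this adjustment is 13 ≥ 13, so +3): 13 + 3 = 16.
S3 applies: 16 − 1 = 15.
S4 applies: 15 − 1 = 14.
S5 applies: 14 + 2 = 16.
Final offense level: 16.
Criminal history: 13 prior points → Category 3 (11+).
Level 16 falls in the 15-16 band.
Grid: Level 15-16 × Category 3 = 44-50 months.

44-50 months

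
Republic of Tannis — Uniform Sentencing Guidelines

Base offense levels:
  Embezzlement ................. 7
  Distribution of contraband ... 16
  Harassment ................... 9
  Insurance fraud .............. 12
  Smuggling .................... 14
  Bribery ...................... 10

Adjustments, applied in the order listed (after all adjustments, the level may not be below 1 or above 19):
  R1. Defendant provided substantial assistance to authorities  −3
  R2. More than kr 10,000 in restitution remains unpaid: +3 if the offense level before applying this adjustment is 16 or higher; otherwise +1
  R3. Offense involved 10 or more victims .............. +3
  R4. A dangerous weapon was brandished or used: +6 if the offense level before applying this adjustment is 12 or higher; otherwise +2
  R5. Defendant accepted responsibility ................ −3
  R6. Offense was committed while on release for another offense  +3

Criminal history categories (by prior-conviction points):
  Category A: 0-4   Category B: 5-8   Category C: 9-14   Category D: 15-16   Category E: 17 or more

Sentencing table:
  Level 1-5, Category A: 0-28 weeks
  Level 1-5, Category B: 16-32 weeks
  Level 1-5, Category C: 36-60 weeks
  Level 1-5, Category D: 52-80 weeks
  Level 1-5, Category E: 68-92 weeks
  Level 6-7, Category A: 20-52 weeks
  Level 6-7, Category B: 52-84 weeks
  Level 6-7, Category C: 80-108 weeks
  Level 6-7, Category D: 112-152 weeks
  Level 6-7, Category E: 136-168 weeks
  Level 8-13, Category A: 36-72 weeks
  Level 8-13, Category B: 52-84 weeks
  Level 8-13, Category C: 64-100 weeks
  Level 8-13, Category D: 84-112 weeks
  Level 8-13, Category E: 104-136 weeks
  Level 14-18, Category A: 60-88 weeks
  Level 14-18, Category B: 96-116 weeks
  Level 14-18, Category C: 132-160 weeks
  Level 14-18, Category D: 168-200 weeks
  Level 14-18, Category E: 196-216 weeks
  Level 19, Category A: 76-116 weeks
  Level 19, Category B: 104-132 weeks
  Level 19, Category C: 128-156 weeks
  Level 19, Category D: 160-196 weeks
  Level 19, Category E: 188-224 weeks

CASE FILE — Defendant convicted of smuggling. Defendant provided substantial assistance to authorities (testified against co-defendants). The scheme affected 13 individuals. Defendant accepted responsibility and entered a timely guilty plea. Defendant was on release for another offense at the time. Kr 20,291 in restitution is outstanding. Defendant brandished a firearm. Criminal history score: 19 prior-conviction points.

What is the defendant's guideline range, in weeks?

Base offense level for smuggling: 14.
R1 applies: 14 − 3 = 11.
R2 applies (level before this adjustment is 11 < 16, so +1): 11 + 1 = 12.
R3 applies: 12 + 3 = 15.
R4 applies (level before this adjustment is 15 ≥ 12, so +6): 15 + 6 = 21.
R5 applies: 21 − 3 = 18.
R6 applies: 18 + 3 = 21.
Level 21 exceeds the maximum of 19; capped at 19.
Final offense level: 19.
Criminal history: 19 prior points → Category E (17+).
Level 19 falls in the 19 band.
Grid: Level 19 × Category E = 188-224 weeks.

188-224 weeks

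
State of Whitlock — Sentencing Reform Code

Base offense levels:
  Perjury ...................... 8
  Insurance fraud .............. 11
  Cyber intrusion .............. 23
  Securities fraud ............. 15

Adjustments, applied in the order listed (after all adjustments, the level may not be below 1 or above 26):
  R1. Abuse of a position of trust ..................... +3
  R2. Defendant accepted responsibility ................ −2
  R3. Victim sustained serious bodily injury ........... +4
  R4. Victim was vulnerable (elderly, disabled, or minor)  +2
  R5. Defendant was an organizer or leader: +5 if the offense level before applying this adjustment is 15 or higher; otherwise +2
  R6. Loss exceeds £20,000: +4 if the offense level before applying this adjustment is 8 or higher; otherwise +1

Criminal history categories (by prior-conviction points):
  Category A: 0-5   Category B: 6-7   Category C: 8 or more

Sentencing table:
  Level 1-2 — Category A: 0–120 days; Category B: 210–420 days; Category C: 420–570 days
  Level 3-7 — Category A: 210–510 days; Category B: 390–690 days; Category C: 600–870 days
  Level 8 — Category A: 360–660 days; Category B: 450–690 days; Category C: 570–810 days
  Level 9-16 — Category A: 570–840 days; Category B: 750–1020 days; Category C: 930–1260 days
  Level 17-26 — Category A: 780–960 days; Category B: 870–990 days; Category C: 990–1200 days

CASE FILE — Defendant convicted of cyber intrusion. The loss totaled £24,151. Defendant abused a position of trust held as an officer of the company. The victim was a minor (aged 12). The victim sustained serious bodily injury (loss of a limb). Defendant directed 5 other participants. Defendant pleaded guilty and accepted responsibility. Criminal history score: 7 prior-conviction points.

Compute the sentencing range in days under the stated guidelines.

870-990 days

Base offense level for cyber intrusion: 23.
R1 applies: 23 + 3 = 26.
R2 applies: 26 − 2 = 24.
R3 applies: 24 + 4 = 28.
R4 applies: 28 + 2 = 30.
R5 applies (level before this adjustment is 30 ≥ 15, so +5): 30 + 5 = 35.
R6 applies (level before this adjustment is 35 ≥ 8, so +4): 35 + 4 = 39.
Level 39 exceeds the maximum of 26; capped at 26.
Final offense level: 26.
Criminal history: 7 prior points → Category B (6-7).
Level 26 falls in the 17-26 band.
Grid: Level 17-26 × Category B = 870-990 days.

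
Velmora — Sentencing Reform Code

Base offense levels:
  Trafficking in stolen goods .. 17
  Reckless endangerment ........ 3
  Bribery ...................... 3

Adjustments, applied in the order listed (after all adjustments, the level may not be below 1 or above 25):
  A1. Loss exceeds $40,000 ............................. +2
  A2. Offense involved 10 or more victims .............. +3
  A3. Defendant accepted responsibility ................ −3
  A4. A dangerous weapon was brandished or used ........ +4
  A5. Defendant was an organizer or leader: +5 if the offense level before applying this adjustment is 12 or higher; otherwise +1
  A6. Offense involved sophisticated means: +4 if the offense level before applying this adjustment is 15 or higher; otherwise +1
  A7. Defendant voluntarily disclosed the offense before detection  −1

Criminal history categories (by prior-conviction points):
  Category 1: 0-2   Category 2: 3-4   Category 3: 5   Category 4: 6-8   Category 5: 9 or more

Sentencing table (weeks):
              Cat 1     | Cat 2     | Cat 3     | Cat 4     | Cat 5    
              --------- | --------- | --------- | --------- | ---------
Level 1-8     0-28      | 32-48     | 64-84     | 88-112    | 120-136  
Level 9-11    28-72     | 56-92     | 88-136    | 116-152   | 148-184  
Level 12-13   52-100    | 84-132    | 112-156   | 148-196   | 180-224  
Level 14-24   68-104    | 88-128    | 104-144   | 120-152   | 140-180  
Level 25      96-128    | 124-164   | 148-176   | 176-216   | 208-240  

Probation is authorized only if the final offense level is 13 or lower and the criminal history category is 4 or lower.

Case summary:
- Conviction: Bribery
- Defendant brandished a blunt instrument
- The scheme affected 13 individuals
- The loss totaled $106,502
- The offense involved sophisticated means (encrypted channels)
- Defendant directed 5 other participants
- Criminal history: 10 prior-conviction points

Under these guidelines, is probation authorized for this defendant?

No

Base offense level for bribery: 3.
A1 applies: 3 + 2 = 5.
A2 applies: 5 + 3 = 8.
A3 does not apply.
A4 applies: 8 + 4 = 12.
A5 applies (level before this adjustment is 12 ≥ 12, so +5): 12 + 5 = 17.
A6 applies (level before this adjustment is 17 ≥ 15, so +4): 17 + 4 = 21.
A7 does not apply.
Final offense level: 21.
Criminal history: 10 prior points → Category 5 (9+).
Level 21 falls in the 14-24 band.
Grid: Level 14-24 × Category 5 = 140-180 weeks.
Probation check: level 21 > 13 and category 5 > 4 → not eligible.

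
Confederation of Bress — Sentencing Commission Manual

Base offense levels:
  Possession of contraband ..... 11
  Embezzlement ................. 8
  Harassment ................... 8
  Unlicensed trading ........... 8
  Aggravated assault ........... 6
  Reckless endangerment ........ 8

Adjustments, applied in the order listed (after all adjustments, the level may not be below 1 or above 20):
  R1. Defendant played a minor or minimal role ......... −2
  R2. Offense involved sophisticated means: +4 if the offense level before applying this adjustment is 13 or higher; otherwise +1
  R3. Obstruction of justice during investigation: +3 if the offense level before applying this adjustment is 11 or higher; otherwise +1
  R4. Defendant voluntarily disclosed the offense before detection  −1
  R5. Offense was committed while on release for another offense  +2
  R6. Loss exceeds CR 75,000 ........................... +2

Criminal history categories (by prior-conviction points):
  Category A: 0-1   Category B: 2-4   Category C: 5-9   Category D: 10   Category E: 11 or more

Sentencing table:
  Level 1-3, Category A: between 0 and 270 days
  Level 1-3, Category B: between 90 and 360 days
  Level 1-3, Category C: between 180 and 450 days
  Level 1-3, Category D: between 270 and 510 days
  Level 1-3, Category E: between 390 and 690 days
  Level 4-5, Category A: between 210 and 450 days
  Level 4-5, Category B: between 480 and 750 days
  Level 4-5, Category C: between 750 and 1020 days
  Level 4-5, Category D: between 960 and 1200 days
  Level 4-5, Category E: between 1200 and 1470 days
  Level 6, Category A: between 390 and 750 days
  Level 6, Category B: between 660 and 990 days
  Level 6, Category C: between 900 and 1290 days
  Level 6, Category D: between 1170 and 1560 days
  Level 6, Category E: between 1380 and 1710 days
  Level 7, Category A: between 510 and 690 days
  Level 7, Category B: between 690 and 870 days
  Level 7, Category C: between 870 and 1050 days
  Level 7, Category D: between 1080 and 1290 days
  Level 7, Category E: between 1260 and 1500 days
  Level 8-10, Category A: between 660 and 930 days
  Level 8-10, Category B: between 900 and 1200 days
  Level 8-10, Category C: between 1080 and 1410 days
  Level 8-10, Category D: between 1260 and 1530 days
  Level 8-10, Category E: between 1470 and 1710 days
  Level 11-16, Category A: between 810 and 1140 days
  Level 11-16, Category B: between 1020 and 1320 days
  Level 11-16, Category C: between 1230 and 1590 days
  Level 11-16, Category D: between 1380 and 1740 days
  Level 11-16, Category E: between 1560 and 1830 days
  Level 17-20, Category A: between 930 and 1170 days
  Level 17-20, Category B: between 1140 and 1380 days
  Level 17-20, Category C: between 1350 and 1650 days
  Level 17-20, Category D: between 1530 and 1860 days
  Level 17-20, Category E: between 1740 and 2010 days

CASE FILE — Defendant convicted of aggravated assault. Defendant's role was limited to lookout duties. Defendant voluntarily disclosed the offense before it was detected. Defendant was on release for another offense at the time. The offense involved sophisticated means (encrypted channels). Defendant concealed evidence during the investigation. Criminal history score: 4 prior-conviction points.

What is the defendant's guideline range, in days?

Base offense level for aggravated assault: 6.
R1 applies: 6 − 2 = 4.
R2 applies (level before this adjustment is 4 < 13, so +1): 4 + 1 = 5.
R3 applies (level before this adjustment is 5 < 11, so +1): 5 + 1 = 6.
R4 applies: 6 − 1 = 5.
R5 applies: 5 + 2 = 7.
Final offense level: 7.
Criminal history: 4 prior points → Category B (2-4).
Level 7 falls in the 7 band.
Grid: Level 7 × Category B = 690-870 days.

690-870 days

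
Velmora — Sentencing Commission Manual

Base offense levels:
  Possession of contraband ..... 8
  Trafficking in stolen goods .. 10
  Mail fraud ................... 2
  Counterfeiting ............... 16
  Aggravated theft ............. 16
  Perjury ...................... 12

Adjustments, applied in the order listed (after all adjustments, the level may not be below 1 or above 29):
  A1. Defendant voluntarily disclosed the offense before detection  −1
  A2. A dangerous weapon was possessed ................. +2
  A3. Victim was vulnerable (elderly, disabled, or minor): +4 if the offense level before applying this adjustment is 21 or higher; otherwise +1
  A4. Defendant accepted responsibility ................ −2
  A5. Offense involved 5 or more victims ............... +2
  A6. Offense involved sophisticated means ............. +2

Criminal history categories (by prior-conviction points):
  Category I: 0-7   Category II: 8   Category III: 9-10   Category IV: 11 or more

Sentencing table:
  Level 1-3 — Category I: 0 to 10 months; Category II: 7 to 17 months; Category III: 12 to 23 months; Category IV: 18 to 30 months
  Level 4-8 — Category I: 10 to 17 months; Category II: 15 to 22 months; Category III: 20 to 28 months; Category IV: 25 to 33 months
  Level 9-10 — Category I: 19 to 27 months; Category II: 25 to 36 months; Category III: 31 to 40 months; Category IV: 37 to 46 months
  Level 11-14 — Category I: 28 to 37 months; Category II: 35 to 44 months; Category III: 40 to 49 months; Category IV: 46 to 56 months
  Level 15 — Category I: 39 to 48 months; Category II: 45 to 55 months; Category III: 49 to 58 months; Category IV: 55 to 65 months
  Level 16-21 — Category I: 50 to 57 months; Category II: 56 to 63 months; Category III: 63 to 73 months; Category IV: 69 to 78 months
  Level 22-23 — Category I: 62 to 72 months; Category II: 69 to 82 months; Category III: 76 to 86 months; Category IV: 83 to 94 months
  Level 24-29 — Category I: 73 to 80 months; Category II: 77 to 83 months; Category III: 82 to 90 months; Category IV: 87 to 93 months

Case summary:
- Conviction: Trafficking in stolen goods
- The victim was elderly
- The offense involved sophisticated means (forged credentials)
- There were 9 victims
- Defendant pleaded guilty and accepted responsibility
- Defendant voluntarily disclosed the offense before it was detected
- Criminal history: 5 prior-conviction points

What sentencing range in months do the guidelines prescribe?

28-37 months

Base offense level for trafficking in stolen goods: 10.
A1 applies: 10 − 1 = 9.
A3 applies (level before this adjustment is 9 < 21, so +1): 9 + 1 = 10.
A4 applies: 10 − 2 = 8.
A5 applies: 8 + 2 = 10.
A6 applies: 10 + 2 = 12.
Final offense level: 12.
Criminal history: 5 prior points → Category I (0-7).
Level 12 falls in the 11-14 band.
Grid: Level 11-14 × Category I = 28-37 months.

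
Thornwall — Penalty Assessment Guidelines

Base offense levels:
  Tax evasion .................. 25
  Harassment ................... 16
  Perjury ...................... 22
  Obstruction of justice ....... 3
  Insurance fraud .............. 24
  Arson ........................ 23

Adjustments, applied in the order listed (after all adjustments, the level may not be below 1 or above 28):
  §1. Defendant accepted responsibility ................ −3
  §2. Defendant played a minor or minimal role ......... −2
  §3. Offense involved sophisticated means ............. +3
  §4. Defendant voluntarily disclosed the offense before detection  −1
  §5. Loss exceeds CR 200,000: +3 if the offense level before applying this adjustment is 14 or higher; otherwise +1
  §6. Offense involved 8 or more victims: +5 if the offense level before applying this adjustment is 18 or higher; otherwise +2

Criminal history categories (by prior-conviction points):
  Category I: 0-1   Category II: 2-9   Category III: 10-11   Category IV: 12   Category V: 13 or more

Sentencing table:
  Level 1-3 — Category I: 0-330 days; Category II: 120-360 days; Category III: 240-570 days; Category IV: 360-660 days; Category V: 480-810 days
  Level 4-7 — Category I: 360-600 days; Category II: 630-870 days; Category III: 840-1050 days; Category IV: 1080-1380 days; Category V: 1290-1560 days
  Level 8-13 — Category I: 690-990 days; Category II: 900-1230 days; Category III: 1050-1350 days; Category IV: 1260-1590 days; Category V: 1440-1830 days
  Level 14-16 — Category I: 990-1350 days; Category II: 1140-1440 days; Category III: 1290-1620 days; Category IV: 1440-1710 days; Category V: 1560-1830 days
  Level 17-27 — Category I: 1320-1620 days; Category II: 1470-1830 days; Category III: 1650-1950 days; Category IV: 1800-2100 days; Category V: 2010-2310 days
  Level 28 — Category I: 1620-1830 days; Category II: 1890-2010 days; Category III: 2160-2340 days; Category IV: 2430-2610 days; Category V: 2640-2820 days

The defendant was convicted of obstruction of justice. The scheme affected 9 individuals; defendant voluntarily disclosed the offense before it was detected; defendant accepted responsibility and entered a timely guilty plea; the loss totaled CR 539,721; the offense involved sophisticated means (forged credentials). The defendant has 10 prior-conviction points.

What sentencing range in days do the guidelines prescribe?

Base offense level for obstruction of justice: 3.
§1 applies: 3 − 3 = 0.
§2 does not apply.
§3 applies: 0 + 3 = 3.
§4 applies: 3 − 1 = 2.
§5 applies (level before this adjustment is 2 < 14, so +1): 2 + 1 = 3.
§6 applies (level before this adjustment is 3 < 18, so +2): 3 + 2 = 5.
Final offense level: 5.
Criminal history: 10 prior points → Category III (10-11).
Level 5 falls in the 4-7 band.
Grid: Level 4-7 × Category III = 840-1050 days.

840-1050 days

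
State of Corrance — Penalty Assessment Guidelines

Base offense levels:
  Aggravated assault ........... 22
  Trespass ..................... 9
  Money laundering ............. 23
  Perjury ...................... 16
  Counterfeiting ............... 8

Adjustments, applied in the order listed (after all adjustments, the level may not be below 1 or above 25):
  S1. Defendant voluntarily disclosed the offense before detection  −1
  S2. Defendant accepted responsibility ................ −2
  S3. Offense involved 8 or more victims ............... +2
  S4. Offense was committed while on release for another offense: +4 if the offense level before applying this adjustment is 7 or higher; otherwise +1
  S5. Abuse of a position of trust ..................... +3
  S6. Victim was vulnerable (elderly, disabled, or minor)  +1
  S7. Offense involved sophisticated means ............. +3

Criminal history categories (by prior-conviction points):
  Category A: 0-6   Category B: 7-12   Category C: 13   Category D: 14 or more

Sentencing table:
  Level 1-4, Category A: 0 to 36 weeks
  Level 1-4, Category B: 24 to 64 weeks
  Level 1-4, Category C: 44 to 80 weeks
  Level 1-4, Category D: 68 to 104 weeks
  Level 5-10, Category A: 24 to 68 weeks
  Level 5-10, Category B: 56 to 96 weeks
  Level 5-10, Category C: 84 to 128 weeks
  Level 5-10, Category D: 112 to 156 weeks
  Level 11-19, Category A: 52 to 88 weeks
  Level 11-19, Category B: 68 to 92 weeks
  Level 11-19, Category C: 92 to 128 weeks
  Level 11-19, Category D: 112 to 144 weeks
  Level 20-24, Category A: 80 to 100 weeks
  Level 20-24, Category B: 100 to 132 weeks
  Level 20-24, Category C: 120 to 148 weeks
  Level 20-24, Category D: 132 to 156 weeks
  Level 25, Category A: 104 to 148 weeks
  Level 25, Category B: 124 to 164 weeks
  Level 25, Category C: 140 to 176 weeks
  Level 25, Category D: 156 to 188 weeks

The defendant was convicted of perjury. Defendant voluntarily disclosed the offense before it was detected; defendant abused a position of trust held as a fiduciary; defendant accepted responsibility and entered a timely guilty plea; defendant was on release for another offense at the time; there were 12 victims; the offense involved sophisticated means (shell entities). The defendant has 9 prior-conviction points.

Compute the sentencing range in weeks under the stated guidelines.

Base offense level for perjury: 16.
S1 applies: 16 − 1 = 15.
S2 applies: 15 − 2 = 13.
S3 applies: 13 + 2 = 15.
S4 applies (level before this adjustment is 15 ≥ 7, so +4): 15 + 4 = 19.
S5 applies: 19 + 3 = 22.
S6 does not apply.
S7 applies: 22 + 3 = 25.
Final offense level: 25.
Criminal history: 9 prior points → Category B (7-12).
Level 25 falls in the 25 band.
Grid: Level 25 × Category B = 124-164 weeks.

124-164 weeks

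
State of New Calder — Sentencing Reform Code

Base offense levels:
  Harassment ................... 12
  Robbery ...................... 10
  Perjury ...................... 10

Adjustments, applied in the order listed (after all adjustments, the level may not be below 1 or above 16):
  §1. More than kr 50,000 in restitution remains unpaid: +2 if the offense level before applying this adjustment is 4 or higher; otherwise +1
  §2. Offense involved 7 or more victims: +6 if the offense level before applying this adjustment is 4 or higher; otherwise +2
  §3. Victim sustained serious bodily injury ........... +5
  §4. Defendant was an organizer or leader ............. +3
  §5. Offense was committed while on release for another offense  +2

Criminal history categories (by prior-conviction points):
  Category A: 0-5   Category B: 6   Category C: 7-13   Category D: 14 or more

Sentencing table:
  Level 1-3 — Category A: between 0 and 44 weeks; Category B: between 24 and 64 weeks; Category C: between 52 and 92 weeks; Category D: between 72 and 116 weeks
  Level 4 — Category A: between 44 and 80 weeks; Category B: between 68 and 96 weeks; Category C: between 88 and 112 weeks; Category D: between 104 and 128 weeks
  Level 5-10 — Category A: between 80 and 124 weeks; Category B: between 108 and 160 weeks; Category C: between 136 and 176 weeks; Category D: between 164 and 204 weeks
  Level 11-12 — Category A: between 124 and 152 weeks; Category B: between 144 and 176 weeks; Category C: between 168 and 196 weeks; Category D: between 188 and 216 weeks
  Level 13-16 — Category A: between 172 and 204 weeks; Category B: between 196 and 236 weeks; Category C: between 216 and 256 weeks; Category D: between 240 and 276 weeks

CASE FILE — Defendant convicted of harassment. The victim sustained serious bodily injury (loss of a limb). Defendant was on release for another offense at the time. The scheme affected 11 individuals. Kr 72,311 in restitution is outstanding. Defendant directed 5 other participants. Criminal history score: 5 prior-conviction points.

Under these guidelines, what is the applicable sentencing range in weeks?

Base offense level for harassment: 12.
§1 applies (level before this adjustment is 12 ≥ 4, so +2): 12 + 2 = 14.
§2 applies (level before this adjustment is 14 ≥ 4, so +6): 14 + 6 = 20.
§3 applies: 20 + 5 = 25.
§4 applies: 25 + 3 = 28.
§5 applies: 28 + 2 = 30.
Level 30 exceeds the maximum of 16; capped at 16.
Final offense level: 16.
Criminal history: 5 prior points → Category A (0-5).
Level 16 falls in the 13-16 band.
Grid: Level 13-16 × Category A = 172-204 weeks.

172-204 weeks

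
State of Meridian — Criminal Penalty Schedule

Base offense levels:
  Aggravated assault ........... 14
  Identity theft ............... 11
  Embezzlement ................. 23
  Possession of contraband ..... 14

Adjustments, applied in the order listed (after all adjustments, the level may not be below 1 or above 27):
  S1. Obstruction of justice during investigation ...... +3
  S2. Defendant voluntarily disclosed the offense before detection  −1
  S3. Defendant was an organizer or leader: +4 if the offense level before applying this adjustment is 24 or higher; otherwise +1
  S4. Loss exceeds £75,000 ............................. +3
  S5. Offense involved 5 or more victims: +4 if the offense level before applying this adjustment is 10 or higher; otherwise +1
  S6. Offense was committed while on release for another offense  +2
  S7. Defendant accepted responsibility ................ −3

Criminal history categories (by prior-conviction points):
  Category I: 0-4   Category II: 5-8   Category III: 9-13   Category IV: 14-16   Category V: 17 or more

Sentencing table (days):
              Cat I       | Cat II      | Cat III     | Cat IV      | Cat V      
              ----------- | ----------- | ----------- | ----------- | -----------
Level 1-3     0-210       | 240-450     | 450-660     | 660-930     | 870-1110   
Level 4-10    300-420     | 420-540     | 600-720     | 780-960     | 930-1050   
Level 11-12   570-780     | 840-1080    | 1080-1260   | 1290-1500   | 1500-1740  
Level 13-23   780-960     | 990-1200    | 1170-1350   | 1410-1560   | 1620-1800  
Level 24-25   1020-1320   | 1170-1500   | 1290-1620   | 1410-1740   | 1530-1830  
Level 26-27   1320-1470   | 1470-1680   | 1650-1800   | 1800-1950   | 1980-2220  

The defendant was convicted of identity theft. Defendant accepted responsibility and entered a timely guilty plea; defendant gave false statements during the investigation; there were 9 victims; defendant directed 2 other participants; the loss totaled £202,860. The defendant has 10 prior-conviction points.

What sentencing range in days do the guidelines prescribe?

1170-1350 days

Base offense level for identity theft: 11.
S1 applies: 11 + 3 = 14.
S3 applies (level before this adjustment is 14 < 24, so +1): 14 + 1 = 15.
S4 applies: 15 + 3 = 18.
S5 applies (level before this adjustment is 18 ≥ 10, so +4): 18 + 4 = 22.
S6 does not apply.
S7 applies: 22 − 3 = 19.
Final offense level: 19.
Criminal history: 10 prior points → Category III (9-13).
Level 19 falls in the 13-23 band.
Grid: Level 13-23 × Category III = 1170-1350 days.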